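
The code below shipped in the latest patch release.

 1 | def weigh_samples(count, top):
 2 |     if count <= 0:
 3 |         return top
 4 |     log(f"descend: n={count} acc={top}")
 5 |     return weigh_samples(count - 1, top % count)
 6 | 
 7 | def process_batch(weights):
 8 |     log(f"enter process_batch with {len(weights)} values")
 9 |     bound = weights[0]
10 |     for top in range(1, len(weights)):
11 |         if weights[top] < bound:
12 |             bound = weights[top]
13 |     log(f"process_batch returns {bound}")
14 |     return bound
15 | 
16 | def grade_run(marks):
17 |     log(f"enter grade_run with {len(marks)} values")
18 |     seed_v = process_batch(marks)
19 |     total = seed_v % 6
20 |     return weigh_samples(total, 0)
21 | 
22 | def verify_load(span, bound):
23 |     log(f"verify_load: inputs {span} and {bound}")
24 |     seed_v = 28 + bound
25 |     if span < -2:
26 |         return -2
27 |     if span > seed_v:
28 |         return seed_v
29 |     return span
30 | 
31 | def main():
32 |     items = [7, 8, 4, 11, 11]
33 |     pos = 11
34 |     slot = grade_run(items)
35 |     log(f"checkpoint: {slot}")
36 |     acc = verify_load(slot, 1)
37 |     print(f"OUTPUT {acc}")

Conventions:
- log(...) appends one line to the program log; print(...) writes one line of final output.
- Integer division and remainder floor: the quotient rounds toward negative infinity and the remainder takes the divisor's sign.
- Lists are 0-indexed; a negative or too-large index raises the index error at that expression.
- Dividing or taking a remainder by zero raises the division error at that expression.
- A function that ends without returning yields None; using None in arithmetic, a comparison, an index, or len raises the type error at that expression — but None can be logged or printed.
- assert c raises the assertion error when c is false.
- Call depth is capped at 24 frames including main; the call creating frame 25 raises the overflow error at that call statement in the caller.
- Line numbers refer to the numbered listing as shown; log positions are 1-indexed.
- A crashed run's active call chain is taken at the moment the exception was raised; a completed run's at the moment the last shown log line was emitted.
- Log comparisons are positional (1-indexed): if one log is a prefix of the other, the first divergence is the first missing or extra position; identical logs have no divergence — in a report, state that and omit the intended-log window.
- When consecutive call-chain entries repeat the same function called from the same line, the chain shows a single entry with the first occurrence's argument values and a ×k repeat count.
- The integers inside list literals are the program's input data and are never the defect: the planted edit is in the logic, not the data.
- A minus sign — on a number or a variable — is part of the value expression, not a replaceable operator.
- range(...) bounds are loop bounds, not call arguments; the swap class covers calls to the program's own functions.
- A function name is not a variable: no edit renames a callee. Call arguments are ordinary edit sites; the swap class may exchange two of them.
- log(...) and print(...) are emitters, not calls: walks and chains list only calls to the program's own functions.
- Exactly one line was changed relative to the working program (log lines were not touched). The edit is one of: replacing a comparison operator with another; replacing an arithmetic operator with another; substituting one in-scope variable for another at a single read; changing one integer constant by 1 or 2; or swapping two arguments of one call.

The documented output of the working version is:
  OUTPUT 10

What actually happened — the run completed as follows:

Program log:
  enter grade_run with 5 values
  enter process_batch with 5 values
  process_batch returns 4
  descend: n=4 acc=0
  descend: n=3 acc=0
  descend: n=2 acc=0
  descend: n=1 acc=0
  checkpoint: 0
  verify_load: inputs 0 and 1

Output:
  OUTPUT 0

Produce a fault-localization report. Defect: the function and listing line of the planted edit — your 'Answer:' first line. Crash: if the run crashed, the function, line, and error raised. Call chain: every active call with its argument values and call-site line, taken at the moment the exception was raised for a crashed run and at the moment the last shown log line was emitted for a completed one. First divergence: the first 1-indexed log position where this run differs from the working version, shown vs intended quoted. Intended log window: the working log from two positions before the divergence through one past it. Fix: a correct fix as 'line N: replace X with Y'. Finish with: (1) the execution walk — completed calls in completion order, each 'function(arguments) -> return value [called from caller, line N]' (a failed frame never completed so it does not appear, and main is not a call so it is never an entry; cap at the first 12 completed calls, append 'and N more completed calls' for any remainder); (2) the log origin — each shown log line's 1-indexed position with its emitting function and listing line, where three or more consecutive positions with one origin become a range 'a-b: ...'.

Answer: the defect is in weigh_samples at line 5.
Key fact: The earliest visible damage is log position 5 — 'descend: n=3 acc=0' rather than the intended 'descend: n=3 acc=4'.
Call chain: main -> verify_load(0, 1) (called at line 36).
First divergence: position 5 — the shown line 'descend: n=3 acc=0' should read 'descend: n=3 acc=4'.
Intended log window:
  3: process_batch returns 4
  4: descend: n=4 acc=0
  5: descend: n=3 acc=4
  6: descend: n=2 acc=7
Execution walk:
  process_batch([7, 8, 4, 11, 11]) -> 4  [called from grade_run, line 18]
  weigh_samples(0, 0) -> 0  [called from weigh_samples, line 5]
  weigh_samples(1, 0) -> 0  [called from weigh_samples, line 5]
  weigh_samples(2, 0) -> 0  [called from weigh_samples, line 5]
  weigh_samples(3, 0) -> 0  [called from weigh_samples, line 5]
  weigh_samples(4, 0) -> 0  [called from grade_run, line 20]
  grade_run([7, 8, 4, 11, 11]) -> 0  [called from main, line 34]
  verify_load(0, 1) -> 0  [called from main, line 36]
Log origin:
  1: emitted by grade_run (line 17)
  2: emitted by process_batch (line 8)
  3: emitted by process_batch (line 13)
  4-7: emitted by weigh_samples (line 4)
  8: emitted by main (line 35)
  9: emitted by verify_load (line 23)
A correct fix: line 5: replace `%` with `+`.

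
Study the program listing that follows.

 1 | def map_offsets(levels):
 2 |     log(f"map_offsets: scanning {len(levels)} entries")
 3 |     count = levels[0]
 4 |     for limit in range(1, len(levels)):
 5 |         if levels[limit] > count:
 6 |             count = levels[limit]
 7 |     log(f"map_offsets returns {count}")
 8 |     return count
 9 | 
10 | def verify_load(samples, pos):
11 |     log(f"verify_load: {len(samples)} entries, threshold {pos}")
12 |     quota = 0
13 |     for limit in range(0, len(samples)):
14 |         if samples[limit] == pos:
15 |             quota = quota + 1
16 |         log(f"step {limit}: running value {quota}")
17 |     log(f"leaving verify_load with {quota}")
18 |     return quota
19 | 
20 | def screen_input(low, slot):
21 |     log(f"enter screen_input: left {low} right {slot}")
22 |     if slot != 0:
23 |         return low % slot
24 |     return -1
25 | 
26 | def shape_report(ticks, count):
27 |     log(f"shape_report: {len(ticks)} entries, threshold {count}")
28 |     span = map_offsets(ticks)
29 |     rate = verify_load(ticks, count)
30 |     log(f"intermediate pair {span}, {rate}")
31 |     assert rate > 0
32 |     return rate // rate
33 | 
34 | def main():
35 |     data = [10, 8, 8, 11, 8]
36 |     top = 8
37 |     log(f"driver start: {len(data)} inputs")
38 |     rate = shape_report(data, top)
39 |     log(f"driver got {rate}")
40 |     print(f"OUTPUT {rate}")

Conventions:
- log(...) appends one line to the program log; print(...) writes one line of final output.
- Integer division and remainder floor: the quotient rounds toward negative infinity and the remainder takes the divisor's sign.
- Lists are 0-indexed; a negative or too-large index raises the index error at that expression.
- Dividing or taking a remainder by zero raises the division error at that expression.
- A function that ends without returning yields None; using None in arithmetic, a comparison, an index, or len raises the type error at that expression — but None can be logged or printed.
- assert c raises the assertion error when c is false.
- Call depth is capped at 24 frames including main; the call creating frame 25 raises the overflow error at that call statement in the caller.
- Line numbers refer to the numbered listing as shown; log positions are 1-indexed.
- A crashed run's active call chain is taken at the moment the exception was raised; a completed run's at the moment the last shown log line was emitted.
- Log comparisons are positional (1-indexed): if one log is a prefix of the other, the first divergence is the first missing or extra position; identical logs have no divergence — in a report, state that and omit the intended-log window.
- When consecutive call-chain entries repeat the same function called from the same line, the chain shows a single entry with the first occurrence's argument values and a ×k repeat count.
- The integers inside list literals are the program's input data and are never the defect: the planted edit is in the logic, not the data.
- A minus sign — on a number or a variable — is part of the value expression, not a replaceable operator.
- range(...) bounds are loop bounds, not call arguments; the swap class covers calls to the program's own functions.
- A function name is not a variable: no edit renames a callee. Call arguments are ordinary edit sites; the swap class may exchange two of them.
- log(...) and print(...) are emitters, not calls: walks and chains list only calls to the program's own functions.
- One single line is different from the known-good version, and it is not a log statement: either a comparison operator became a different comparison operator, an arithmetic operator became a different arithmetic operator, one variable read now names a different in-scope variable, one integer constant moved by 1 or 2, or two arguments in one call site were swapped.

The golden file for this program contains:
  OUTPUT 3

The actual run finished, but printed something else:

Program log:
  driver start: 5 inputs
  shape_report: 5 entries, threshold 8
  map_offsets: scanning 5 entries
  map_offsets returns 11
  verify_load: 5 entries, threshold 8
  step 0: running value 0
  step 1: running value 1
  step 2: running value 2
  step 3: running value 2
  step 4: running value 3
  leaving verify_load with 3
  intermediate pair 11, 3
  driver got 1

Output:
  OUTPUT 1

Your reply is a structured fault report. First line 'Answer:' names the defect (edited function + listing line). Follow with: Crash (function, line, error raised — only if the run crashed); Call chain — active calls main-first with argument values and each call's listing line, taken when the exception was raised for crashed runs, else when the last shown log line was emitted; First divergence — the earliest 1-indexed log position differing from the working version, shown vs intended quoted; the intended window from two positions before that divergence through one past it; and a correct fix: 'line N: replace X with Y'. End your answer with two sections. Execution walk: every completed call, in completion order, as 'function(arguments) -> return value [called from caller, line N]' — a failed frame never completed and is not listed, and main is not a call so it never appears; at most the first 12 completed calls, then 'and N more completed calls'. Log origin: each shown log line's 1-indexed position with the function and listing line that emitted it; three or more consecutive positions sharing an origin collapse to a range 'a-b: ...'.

Answer: the defect is in shape_report at line 32.
Key fact: The log first diverges at position 13: the faulty run prints 'driver got 1' where the working version prints 'driver got 3'.
Call chain: main.
First divergence: position 13 — shown 'driver got 1', intended 'driver got 3'.
Intended log window:
  11: leaving verify_load with 3
  12: intermediate pair 11, 3
  13: driver got 3
Execution walk:
  map_offsets([10, 8, 8, 11, 8]) -> 11  [called from shape_report, line 28]
  verify_load([10, 8, 8, 11, 8], 8) -> 3  [called from shape_report, line 29]
  shape_report([10, 8, 8, 11, 8], 8) -> 1  [called from main, line 38]
Log origin:
  1: logged in main at line 37
  2: logged in shape_report at line 27
  3: logged in map_offsets at line 2
  4: logged in map_offsets at line 7
  5: logged in verify_load at line 11
  6-10: logged in verify_load at line 16
  11: logged in verify_load at line 17
  12: logged in shape_report at line 30
  13: logged in main at line 39
A correct fix: line 32: replace `rate // rate` with `span // rate`.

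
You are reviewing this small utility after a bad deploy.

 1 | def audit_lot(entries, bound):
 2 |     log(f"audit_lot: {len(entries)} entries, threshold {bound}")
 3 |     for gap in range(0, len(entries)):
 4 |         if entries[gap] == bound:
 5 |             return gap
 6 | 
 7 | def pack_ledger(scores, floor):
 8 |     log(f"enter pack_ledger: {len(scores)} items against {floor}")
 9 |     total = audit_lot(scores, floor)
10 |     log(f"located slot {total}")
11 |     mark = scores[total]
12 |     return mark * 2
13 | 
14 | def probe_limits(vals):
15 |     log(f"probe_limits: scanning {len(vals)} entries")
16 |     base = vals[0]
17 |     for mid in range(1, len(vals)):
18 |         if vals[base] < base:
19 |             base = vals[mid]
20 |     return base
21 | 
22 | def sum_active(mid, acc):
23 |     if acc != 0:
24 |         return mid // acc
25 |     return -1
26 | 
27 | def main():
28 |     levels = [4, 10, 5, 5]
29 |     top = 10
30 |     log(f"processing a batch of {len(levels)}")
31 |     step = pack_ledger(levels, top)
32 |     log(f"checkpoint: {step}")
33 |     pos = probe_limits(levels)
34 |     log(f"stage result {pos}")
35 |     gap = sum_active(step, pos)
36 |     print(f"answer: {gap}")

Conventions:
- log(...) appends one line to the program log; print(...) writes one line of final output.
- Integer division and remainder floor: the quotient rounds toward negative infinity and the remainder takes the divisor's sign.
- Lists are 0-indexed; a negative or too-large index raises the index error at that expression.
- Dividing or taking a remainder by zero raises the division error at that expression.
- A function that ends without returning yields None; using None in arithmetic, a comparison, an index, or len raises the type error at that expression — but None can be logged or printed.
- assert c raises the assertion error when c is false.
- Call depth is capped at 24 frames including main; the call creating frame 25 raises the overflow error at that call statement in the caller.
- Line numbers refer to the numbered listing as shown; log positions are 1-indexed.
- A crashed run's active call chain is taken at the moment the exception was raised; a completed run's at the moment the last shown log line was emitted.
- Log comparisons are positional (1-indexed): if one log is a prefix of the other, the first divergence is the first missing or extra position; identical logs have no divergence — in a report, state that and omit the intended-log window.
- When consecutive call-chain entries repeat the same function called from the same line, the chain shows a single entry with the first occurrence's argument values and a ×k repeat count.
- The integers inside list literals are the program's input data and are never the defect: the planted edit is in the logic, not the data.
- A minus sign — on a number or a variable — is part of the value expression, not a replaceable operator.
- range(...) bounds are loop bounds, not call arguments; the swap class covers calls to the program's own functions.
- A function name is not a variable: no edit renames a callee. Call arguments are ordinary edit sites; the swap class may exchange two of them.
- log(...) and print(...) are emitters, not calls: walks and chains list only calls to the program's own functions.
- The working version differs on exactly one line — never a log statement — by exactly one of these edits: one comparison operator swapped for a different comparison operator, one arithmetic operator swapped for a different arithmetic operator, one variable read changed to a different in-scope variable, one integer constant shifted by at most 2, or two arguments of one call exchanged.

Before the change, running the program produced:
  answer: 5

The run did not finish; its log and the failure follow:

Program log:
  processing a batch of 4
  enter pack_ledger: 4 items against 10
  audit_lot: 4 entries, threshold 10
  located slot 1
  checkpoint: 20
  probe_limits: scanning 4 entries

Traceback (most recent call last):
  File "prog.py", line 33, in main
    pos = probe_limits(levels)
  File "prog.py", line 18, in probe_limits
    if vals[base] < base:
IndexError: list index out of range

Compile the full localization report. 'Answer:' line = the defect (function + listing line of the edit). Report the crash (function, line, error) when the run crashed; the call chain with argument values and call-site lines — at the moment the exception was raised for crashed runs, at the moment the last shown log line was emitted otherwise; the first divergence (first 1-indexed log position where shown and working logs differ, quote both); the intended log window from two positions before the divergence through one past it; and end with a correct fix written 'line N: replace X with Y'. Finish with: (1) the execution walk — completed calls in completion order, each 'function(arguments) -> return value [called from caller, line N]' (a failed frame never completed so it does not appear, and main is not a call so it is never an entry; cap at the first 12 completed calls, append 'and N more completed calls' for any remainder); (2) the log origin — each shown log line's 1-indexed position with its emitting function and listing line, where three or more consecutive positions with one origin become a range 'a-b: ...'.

Answer: the defect is in probe_limits at line 18.
Core observation: Only 6 log lines were emitted before the run died; the intended continuation was 'stage result 4'.
Crash: probe_limits, line 18, IndexError.
Call chain: main -> probe_limits([4, 10, 5, 5]) (called at line 33).
First divergence: position 7 (shown log ended at 6 lines; the working version continues: 'stage result 4').
Intended log window:
  5: checkpoint: 20
  6: probe_limits: scanning 4 entries
  7: stage result 4
Execution walk:
  audit_lot([4, 10, 5, 5], 10) -> 1  [called from pack_ledger, line 9]
  pack_ledger([4, 10, 5, 5], 10) -> 20  [called from main, line 31]
Log origin:
  1 — main, line 30
  2 — pack_ledger, line 8
  3 — audit_lot, line 2
  4 — pack_ledger, line 10
  5 — main, line 32
  6 — probe_limits, line 15
A correct fix: line 18: replace `vals[base]` with `vals[mid]`.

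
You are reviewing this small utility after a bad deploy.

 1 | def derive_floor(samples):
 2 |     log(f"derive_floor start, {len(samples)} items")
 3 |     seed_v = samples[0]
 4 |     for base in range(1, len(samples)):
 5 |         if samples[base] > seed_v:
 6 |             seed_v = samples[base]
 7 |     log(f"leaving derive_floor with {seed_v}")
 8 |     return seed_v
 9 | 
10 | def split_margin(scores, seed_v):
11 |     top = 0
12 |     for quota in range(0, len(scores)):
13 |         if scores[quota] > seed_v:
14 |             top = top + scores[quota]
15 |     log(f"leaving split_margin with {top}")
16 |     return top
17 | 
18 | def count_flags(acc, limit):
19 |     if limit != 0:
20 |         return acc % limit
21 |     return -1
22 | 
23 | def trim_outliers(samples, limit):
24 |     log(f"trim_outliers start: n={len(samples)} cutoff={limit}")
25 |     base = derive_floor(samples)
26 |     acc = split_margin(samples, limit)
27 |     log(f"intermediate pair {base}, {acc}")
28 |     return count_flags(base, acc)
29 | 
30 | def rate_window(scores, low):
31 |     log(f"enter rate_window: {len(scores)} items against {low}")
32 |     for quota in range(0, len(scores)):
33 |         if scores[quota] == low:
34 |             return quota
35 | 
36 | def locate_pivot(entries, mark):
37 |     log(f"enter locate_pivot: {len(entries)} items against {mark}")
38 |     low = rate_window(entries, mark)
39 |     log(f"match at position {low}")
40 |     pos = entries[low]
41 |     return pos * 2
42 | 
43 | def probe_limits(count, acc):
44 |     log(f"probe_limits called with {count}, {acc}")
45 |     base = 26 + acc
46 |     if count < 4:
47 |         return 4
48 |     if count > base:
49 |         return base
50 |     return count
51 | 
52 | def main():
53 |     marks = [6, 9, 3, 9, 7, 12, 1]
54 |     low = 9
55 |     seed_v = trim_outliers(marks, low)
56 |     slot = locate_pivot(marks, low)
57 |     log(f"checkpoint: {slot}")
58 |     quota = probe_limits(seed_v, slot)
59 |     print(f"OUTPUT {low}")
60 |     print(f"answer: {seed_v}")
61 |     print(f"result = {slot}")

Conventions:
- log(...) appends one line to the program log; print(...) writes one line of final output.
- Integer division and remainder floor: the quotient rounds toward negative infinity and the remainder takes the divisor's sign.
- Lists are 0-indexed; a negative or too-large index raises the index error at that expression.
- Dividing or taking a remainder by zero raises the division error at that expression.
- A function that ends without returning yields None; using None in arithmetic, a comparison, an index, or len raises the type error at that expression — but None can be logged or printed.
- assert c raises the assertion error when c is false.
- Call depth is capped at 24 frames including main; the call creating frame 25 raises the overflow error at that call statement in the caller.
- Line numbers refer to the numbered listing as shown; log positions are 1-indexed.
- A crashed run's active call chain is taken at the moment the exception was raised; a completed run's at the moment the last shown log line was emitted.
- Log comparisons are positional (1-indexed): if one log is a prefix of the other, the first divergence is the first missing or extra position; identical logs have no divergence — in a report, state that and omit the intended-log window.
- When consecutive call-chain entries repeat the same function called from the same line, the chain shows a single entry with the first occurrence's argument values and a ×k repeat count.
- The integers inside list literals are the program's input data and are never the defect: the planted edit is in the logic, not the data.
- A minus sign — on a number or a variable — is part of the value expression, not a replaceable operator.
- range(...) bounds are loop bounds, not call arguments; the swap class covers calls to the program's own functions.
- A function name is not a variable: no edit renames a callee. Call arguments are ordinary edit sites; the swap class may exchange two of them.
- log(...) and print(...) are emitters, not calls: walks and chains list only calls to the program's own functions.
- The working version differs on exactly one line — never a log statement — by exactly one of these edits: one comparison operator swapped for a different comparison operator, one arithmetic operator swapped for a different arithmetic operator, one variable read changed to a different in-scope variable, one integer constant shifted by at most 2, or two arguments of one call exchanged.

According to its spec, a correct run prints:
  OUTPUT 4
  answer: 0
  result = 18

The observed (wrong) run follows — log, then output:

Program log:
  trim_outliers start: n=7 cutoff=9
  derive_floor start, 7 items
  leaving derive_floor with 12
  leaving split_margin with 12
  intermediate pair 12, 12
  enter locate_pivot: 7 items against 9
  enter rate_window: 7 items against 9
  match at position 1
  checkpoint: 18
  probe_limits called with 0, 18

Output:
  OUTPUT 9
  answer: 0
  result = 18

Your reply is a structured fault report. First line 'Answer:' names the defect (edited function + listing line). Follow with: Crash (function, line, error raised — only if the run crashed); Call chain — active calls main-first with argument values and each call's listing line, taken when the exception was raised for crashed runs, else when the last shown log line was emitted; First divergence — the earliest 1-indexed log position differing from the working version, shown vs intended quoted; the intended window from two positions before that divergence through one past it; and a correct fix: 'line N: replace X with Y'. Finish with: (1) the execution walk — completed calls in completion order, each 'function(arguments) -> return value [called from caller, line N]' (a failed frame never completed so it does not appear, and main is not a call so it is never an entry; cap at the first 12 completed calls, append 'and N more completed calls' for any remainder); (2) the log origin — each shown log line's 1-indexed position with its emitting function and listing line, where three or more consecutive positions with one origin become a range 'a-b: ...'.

Answer: the defect is in main at line 59.
Core observation: Every logged value matches the working version; the printed result is what differs.
Call chain: main -> probe_limits(0, 18) (called at line 58).
First divergence: there is none — every log position agrees.
Execution walk:
  derive_floor([6, 9, 3, 9, 7, 12, 1]) -> 12  [called from trim_outliers, line 25]
  split_margin([6, 9, 3, 9, 7, 12, 1], 9) -> 12  [called from trim_outliers, line 26]
  count_flags(12, 12) -> 0  [called from trim_outliers, line 28]
  trim_outliers([6, 9, 3, 9, 7, 12, 1], 9) -> 0  [called from main, line 55]
  rate_window([6, 9, 3, 9, 7, 12, 1], 9) -> 1  [called from locate_pivot, line 38]
  locate_pivot([6, 9, 3, 9, 7, 12, 1], 9) -> 18  [called from main, line 56]
  probe_limits(0, 18) -> 4  [called from main, line 58]
Log origins:
  1 — trim_outliers, line 24
  2 — derive_floor, line 2
  3 — derive_floor, line 7
  4 — split_margin, line 15
  5 — trim_outliers, line 27
  6 — locate_pivot, line 37
  7 — rate_window, line 31
  8 — locate_pivot, line 39
  9 — main, line 57
  10 — probe_limits, line 44
A correct fix: line 59: replace `low` with `quota`.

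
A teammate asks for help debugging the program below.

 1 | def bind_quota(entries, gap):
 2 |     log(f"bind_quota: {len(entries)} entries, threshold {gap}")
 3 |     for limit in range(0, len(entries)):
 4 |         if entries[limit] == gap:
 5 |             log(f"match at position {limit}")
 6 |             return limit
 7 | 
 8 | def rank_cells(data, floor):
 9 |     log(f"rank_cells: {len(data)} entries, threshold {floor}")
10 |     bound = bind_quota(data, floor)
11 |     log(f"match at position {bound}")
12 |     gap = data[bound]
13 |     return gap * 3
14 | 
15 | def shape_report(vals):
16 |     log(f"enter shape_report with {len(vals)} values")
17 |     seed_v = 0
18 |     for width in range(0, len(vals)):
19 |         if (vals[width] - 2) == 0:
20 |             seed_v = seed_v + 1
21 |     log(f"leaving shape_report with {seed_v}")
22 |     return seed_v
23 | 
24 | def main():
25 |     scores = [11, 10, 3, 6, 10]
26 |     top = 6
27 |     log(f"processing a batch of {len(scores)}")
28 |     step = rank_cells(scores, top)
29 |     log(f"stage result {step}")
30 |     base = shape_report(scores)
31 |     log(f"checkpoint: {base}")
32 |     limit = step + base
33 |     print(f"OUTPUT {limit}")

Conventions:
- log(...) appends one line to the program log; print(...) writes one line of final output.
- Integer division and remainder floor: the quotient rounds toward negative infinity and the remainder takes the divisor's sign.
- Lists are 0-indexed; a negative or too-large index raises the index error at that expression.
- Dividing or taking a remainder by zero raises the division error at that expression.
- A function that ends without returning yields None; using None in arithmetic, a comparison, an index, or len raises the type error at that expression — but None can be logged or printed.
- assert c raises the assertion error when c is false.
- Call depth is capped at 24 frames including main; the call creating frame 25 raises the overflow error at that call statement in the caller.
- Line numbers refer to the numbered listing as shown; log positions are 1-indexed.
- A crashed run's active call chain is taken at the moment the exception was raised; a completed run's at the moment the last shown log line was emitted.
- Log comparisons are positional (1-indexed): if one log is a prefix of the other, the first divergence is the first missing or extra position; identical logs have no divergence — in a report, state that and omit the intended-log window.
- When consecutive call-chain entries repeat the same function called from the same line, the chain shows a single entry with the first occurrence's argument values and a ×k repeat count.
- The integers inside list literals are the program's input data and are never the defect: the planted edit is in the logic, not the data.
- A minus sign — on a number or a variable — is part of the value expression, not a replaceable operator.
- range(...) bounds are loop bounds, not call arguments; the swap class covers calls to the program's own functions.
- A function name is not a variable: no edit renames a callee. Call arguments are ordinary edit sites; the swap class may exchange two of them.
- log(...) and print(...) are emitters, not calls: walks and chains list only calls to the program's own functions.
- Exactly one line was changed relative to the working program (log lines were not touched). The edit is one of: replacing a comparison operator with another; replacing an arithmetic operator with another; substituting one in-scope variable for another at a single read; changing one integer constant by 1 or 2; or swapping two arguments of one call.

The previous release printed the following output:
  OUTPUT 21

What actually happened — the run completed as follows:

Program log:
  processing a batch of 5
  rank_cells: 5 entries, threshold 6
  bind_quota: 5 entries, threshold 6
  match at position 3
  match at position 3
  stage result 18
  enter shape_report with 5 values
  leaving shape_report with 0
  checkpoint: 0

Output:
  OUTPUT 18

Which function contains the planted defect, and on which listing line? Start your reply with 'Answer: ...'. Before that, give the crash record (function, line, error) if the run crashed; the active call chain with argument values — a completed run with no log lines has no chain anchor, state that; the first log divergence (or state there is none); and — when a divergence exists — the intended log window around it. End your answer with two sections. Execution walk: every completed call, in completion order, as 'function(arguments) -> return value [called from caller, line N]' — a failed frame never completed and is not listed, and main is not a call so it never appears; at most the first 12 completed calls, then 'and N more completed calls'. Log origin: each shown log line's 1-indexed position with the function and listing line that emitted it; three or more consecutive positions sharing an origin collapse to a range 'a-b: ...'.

Answer: the defect is in shape_report at line 19.
The tell: The log first diverges at position 8: the faulty run prints 'leaving shape_report with 0' where the working version prints 'leaving shape_report with 3'.
Call chain: main.
First divergence: at position 8 the run shows 'leaving shape_report with 0' where the working version logs 'leaving shape_report with 3'.
Intended log window:
  6: stage result 18
  7: enter shape_report with 5 values
  8: leaving shape_report with 3
  9: checkpoint: 3
Execution walk:
  bind_quota([11, 10, 3, 6, 10], 6) -> 3  [called from rank_cells, line 10]
  rank_cells([11, 10, 3, 6, 10], 6) -> 18  [called from main, line 28]
  shape_report([11, 10, 3, 6, 10]) -> 0  [called from main, line 30]
Log origins:
  1 — main, line 27
  2 — rank_cells, line 9
  3 — bind_quota, line 2
  4 — bind_quota, line 5
  5 — rank_cells, line 11
  6 — main, line 29
  7 — shape_report, line 16
  8 — shape_report, line 21
  9 — main, line 31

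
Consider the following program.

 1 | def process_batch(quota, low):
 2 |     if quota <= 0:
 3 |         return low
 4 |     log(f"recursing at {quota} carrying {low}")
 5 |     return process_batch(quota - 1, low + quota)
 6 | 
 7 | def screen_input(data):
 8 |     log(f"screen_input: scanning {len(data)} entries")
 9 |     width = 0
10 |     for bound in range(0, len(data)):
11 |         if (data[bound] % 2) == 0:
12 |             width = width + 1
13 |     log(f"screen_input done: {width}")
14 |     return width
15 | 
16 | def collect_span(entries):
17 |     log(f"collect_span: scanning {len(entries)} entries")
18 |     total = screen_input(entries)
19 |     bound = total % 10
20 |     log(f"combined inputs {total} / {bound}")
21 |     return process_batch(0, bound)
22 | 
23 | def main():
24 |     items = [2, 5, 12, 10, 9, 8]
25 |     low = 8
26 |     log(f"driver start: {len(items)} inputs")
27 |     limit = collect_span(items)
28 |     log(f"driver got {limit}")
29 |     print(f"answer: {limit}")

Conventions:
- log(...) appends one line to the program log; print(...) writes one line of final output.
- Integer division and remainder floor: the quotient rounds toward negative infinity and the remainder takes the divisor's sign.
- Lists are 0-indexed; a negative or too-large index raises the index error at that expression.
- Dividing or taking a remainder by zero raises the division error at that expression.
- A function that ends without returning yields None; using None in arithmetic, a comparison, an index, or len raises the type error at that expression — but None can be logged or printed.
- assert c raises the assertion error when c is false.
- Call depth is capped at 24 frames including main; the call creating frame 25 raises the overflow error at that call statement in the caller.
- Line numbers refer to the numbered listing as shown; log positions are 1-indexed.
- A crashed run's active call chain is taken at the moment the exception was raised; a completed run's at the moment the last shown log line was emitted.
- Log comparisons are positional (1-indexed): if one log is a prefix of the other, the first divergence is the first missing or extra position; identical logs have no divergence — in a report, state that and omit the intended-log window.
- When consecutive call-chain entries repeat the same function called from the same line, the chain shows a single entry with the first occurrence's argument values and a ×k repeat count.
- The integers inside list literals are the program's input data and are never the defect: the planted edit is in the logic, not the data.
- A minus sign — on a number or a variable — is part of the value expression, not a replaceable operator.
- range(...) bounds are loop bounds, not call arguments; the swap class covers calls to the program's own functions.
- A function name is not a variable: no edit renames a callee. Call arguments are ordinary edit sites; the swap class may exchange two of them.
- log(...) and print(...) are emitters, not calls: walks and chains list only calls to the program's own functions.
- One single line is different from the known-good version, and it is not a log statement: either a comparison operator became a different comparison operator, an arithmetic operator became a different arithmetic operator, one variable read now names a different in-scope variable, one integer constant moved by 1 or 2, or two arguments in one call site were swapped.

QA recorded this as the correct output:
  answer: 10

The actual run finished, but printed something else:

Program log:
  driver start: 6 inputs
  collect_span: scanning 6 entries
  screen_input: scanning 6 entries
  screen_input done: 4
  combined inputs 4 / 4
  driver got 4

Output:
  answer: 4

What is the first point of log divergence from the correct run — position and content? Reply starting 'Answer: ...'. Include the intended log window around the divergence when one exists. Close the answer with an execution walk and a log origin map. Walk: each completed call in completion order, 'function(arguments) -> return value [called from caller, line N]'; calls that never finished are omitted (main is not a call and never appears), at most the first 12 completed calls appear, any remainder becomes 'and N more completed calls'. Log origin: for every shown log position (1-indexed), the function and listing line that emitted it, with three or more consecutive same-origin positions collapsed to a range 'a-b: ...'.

Answer: at position 6 the run shows 'driver got 4' where the working version logs 'recursing at 4 carrying 0'.
Intended log window:
  4: screen_input done: 4
  5: combined inputs 4 / 4
  6: recursing at 4 carrying 0
  7: recursing at 3 carrying 4
Execution walk:
  screen_input([2, 5, 12, 10, 9, 8]) -> 4  [called from collect_span, line 18]
  process_batch(0, 4) -> 4  [called from collect_span, line 21]
  collect_span([2, 5, 12, 10, 9, 8]) -> 4  [called from main, line 27]
Origin of each log line:
  1: emitted by main (line 26)
  2: emitted by collect_span (line 17)
  3: emitted by screen_input (line 8)
  4: emitted by screen_input (line 13)
  5: emitted by collect_span (line 20)
  6: emitted by main (line 28)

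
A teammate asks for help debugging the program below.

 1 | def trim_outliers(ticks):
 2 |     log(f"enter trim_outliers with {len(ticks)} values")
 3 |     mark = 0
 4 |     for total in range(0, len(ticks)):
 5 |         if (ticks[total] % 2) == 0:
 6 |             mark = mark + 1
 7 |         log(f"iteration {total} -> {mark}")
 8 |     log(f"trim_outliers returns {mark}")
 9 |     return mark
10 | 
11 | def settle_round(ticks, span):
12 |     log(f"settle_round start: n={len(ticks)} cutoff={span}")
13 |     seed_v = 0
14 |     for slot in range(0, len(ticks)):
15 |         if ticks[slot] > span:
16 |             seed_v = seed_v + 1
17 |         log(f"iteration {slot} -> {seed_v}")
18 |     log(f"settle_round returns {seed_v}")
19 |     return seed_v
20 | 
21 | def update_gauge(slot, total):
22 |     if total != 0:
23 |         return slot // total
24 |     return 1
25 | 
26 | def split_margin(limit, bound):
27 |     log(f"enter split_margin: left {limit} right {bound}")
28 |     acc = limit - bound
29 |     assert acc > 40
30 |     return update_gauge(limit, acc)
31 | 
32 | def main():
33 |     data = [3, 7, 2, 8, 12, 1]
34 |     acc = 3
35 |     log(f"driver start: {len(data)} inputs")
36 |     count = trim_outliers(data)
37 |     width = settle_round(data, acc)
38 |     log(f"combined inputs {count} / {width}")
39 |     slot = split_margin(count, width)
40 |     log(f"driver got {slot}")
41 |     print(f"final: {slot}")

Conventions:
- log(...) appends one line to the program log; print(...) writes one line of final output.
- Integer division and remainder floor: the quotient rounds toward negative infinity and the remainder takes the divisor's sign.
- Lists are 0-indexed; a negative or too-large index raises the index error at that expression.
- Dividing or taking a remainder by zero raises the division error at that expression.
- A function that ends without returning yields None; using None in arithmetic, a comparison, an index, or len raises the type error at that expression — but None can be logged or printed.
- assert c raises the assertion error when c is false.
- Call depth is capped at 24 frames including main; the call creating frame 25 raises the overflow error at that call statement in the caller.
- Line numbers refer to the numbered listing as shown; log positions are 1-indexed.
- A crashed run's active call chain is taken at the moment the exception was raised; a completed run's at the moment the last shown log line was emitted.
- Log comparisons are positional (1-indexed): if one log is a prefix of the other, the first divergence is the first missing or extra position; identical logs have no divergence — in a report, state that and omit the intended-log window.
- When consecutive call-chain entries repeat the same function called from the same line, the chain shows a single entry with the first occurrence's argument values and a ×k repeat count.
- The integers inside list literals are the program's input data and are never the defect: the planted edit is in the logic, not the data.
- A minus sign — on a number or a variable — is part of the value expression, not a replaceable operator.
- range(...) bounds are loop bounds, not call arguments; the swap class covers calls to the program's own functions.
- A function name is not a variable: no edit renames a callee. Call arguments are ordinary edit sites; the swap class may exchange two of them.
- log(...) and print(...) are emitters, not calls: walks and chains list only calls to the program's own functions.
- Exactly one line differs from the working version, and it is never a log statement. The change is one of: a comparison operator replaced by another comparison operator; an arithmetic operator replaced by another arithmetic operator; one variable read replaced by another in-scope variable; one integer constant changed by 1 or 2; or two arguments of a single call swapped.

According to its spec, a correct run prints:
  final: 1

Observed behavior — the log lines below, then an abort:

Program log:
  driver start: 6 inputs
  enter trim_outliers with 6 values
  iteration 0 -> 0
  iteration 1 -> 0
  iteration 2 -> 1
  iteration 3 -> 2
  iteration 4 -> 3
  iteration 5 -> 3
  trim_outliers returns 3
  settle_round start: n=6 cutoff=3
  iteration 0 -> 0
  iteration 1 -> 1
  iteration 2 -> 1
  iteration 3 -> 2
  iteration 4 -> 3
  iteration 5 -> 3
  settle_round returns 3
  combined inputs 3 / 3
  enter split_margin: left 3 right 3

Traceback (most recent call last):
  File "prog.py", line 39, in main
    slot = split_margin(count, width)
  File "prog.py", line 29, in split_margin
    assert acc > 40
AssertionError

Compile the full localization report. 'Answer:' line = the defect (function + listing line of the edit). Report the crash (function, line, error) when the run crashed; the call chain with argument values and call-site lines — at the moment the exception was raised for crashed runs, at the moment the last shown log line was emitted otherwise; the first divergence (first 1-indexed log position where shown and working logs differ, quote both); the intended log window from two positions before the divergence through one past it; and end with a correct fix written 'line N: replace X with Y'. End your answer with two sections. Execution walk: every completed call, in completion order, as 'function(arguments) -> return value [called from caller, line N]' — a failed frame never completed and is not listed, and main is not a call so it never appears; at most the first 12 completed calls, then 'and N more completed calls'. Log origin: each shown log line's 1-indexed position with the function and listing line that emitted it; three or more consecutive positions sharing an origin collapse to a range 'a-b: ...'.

Answer: the defect is in split_margin at line 29.
Key fact: After 19 matching log lines the faulty run goes silent, while the working version continues with 'driver got 1'.
Crash: split_margin, line 29, AssertionError.
Call chain: main -> split_margin(3, 3) (called at line 39).
First divergence: position 20; the shown log stops at 19 lines while the working version next logs 'driver got 1'.
Intended log window:
  18: combined inputs 3 / 3
  19: enter split_margin: left 3 right 3
  20: driver got 1
Execution walk:
  trim_outliers([3, 7, 2, 8, 12, 1]) -> 3  [called from main, line 36]
  settle_round([3, 7, 2, 8, 12, 1], 3) -> 3  [called from main, line 37]
Log origin:
  1: logged in main at line 35
  2: logged in trim_outliers at line 2
  3-8: logged in trim_outliers at line 7
  9: logged in trim_outliers at line 8
  10: logged in settle_round at line 12
  11-16: logged in settle_round at line 17
  17: logged in settle_round at line 18
  18: logged in main at line 38
  19: logged in split_margin at line 27
A correct fix: line 29: replace `>` with `<=`.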